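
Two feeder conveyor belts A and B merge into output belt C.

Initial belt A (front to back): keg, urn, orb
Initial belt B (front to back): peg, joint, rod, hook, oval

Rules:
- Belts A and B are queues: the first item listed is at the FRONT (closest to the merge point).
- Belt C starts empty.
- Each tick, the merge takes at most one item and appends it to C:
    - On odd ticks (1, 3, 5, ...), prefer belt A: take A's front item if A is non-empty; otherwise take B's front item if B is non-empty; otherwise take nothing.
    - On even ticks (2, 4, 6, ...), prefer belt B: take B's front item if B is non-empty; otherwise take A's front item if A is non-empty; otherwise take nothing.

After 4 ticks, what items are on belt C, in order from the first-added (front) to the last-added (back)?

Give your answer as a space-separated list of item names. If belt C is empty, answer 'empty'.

Tick 1: prefer A, take keg from A; A=[urn,orb] B=[peg,joint,rod,hook,oval] C=[keg]
Tick 2: prefer B, take peg from B; A=[urn,orb] B=[joint,rod,hook,oval] C=[keg,peg]
Tick 3: prefer A, take urn from A; A=[orb] B=[joint,rod,hook,oval] C=[keg,peg,urn]
Tick 4: prefer B, take joint from B; A=[orb] B=[rod,hook,oval] C=[keg,peg,urn,joint]

Answer: keg peg urn joint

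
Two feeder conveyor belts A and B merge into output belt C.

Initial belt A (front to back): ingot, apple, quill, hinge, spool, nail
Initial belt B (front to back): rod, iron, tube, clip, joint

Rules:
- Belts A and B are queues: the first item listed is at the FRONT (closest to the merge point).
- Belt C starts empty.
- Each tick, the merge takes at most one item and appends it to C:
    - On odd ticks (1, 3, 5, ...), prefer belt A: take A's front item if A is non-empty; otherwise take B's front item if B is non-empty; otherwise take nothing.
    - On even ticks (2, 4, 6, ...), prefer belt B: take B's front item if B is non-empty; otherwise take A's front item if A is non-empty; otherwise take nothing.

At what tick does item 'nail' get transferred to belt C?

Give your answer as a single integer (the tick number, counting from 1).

Answer: 11

Derivation:
Tick 1: prefer A, take ingot from A; A=[apple,quill,hinge,spool,nail] B=[rod,iron,tube,clip,joint] C=[ingot]
Tick 2: prefer B, take rod from B; A=[apple,quill,hinge,spool,nail] B=[iron,tube,clip,joint] C=[ingot,rod]
Tick 3: prefer A, take apple from A; A=[quill,hinge,spool,nail] B=[iron,tube,clip,joint] C=[ingot,rod,apple]
Tick 4: prefer B, take iron from B; A=[quill,hinge,spool,nail] B=[tube,clip,joint] C=[ingot,rod,apple,iron]
Tick 5: prefer A, take quill from A; A=[hinge,spool,nail] B=[tube,clip,joint] C=[ingot,rod,apple,iron,quill]
Tick 6: prefer B, take tube from B; A=[hinge,spool,nail] B=[clip,joint] C=[ingot,rod,apple,iron,quill,tube]
Tick 7: prefer A, take hinge from A; A=[spool,nail] B=[clip,joint] C=[ingot,rod,apple,iron,quill,tube,hinge]
Tick 8: prefer B, take clip from B; A=[spool,nail] B=[joint] C=[ingot,rod,apple,iron,quill,tube,hinge,clip]
Tick 9: prefer A, take spool from A; A=[nail] B=[joint] C=[ingot,rod,apple,iron,quill,tube,hinge,clip,spool]
Tick 10: prefer B, take joint from B; A=[nail] B=[-] C=[ingot,rod,apple,iron,quill,tube,hinge,clip,spool,joint]
Tick 11: prefer A, take nail from A; A=[-] B=[-] C=[ingot,rod,apple,iron,quill,tube,hinge,clip,spool,joint,nail]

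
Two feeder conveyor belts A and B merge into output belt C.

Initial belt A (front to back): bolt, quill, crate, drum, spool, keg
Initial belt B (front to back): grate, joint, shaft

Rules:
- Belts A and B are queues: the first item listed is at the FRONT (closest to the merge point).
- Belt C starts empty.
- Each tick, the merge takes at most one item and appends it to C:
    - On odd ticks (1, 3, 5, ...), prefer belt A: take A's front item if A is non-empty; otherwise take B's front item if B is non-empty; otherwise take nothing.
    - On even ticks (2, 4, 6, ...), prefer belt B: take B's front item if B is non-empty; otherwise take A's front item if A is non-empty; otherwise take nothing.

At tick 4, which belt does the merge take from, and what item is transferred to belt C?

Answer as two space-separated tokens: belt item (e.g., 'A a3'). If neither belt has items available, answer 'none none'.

Answer: B joint

Derivation:
Tick 1: prefer A, take bolt from A; A=[quill,crate,drum,spool,keg] B=[grate,joint,shaft] C=[bolt]
Tick 2: prefer B, take grate from B; A=[quill,crate,drum,spool,keg] B=[joint,shaft] C=[bolt,grate]
Tick 3: prefer A, take quill from A; A=[crate,drum,spool,keg] B=[joint,shaft] C=[bolt,grate,quill]
Tick 4: prefer B, take joint from B; A=[crate,drum,spool,keg] B=[shaft] C=[bolt,grate,quill,joint]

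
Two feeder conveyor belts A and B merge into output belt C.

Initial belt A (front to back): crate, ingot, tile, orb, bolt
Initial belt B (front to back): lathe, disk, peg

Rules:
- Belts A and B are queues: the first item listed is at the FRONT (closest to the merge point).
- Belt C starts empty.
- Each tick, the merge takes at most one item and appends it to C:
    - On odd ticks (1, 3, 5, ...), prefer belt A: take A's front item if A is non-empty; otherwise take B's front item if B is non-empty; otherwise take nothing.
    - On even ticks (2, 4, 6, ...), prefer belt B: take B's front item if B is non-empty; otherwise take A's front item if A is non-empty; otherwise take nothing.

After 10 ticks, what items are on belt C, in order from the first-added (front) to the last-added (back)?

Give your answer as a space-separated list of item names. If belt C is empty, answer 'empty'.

Answer: crate lathe ingot disk tile peg orb bolt

Derivation:
Tick 1: prefer A, take crate from A; A=[ingot,tile,orb,bolt] B=[lathe,disk,peg] C=[crate]
Tick 2: prefer B, take lathe from B; A=[ingot,tile,orb,bolt] B=[disk,peg] C=[crate,lathe]
Tick 3: prefer A, take ingot from A; A=[tile,orb,bolt] B=[disk,peg] C=[crate,lathe,ingot]
Tick 4: prefer B, take disk from B; A=[tile,orb,bolt] B=[peg] C=[crate,lathe,ingot,disk]
Tick 5: prefer A, take tile from A; A=[orb,bolt] B=[peg] C=[crate,lathe,ingot,disk,tile]
Tick 6: prefer B, take peg from B; A=[orb,bolt] B=[-] C=[crate,lathe,ingot,disk,tile,peg]
Tick 7: prefer A, take orb from A; A=[bolt] B=[-] C=[crate,lathe,ingot,disk,tile,peg,orb]
Tick 8: prefer B, take bolt from A; A=[-] B=[-] C=[crate,lathe,ingot,disk,tile,peg,orb,bolt]
Tick 9: prefer A, both empty, nothing taken; A=[-] B=[-] C=[crate,lathe,ingot,disk,tile,peg,orb,bolt]
Tick 10: prefer B, both empty, nothing taken; A=[-] B=[-] C=[crate,lathe,ingot,disk,tile,peg,orb,bolt]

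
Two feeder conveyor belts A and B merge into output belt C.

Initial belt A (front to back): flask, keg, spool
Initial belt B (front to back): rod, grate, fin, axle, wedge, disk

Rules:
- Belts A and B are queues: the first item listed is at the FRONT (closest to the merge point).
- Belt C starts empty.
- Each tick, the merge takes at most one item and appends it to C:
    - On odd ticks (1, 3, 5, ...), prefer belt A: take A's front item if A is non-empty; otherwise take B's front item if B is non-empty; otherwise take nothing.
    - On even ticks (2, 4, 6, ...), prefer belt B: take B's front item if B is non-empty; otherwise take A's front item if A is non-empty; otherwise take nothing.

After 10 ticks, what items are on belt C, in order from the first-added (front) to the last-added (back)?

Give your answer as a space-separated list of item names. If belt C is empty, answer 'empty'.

Answer: flask rod keg grate spool fin axle wedge disk

Derivation:
Tick 1: prefer A, take flask from A; A=[keg,spool] B=[rod,grate,fin,axle,wedge,disk] C=[flask]
Tick 2: prefer B, take rod from B; A=[keg,spool] B=[grate,fin,axle,wedge,disk] C=[flask,rod]
Tick 3: prefer A, take keg from A; A=[spool] B=[grate,fin,axle,wedge,disk] C=[flask,rod,keg]
Tick 4: prefer B, take grate from B; A=[spool] B=[fin,axle,wedge,disk] C=[flask,rod,keg,grate]
Tick 5: prefer A, take spool from A; A=[-] B=[fin,axle,wedge,disk] C=[flask,rod,keg,grate,spool]
Tick 6: prefer B, take fin from B; A=[-] B=[axle,wedge,disk] C=[flask,rod,keg,grate,spool,fin]
Tick 7: prefer A, take axle from B; A=[-] B=[wedge,disk] C=[flask,rod,keg,grate,spool,fin,axle]
Tick 8: prefer B, take wedge from B; A=[-] B=[disk] C=[flask,rod,keg,grate,spool,fin,axle,wedge]
Tick 9: prefer A, take disk from B; A=[-] B=[-] C=[flask,rod,keg,grate,spool,fin,axle,wedge,disk]
Tick 10: prefer B, both empty, nothing taken; A=[-] B=[-] C=[flask,rod,keg,grate,spool,fin,axle,wedge,disk]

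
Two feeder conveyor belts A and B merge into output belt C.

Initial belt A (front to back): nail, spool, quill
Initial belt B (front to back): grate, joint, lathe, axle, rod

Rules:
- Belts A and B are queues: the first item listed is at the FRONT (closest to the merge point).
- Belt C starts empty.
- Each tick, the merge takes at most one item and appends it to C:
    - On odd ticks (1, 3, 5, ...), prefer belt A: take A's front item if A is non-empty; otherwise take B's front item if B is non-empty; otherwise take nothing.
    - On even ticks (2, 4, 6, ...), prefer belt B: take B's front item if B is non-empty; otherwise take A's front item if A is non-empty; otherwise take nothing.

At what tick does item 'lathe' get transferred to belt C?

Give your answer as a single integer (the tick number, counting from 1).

Answer: 6

Derivation:
Tick 1: prefer A, take nail from A; A=[spool,quill] B=[grate,joint,lathe,axle,rod] C=[nail]
Tick 2: prefer B, take grate from B; A=[spool,quill] B=[joint,lathe,axle,rod] C=[nail,grate]
Tick 3: prefer A, take spool from A; A=[quill] B=[joint,lathe,axle,rod] C=[nail,grate,spool]
Tick 4: prefer B, take joint from B; A=[quill] B=[lathe,axle,rod] C=[nail,grate,spool,joint]
Tick 5: prefer A, take quill from A; A=[-] B=[lathe,axle,rod] C=[nail,grate,spool,joint,quill]
Tick 6: prefer B, take lathe from B; A=[-] B=[axle,rod] C=[nail,grate,spool,joint,quill,lathe]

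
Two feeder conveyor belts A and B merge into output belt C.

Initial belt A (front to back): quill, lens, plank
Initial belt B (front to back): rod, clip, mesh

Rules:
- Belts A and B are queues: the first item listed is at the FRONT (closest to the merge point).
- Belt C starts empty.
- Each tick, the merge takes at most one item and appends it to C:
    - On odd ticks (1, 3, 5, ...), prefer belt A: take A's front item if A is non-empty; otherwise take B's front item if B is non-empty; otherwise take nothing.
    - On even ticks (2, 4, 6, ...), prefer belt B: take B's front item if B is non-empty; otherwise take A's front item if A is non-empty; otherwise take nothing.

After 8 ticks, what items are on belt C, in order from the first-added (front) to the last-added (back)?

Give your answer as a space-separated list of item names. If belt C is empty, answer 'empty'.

Tick 1: prefer A, take quill from A; A=[lens,plank] B=[rod,clip,mesh] C=[quill]
Tick 2: prefer B, take rod from B; A=[lens,plank] B=[clip,mesh] C=[quill,rod]
Tick 3: prefer A, take lens from A; A=[plank] B=[clip,mesh] C=[quill,rod,lens]
Tick 4: prefer B, take clip from B; A=[plank] B=[mesh] C=[quill,rod,lens,clip]
Tick 5: prefer A, take plank from A; A=[-] B=[mesh] C=[quill,rod,lens,clip,plank]
Tick 6: prefer B, take mesh from B; A=[-] B=[-] C=[quill,rod,lens,clip,plank,mesh]
Tick 7: prefer A, both empty, nothing taken; A=[-] B=[-] C=[quill,rod,lens,clip,plank,mesh]
Tick 8: prefer B, both empty, nothing taken; A=[-] B=[-] C=[quill,rod,lens,clip,plank,mesh]

Answer: quill rod lens clip plank mesh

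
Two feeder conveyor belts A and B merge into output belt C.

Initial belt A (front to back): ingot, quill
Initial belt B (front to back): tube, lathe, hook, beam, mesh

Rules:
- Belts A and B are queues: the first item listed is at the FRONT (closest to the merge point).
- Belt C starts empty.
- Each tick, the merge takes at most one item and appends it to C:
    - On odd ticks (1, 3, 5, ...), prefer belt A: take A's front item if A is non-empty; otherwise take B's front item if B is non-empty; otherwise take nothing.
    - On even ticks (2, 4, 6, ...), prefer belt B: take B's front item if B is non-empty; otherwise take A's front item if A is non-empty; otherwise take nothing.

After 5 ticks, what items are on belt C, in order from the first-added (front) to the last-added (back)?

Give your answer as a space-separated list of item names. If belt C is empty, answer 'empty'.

Answer: ingot tube quill lathe hook

Derivation:
Tick 1: prefer A, take ingot from A; A=[quill] B=[tube,lathe,hook,beam,mesh] C=[ingot]
Tick 2: prefer B, take tube from B; A=[quill] B=[lathe,hook,beam,mesh] C=[ingot,tube]
Tick 3: prefer A, take quill from A; A=[-] B=[lathe,hook,beam,mesh] C=[ingot,tube,quill]
Tick 4: prefer B, take lathe from B; A=[-] B=[hook,beam,mesh] C=[ingot,tube,quill,lathe]
Tick 5: prefer A, take hook from B; A=[-] B=[beam,mesh] C=[ingot,tube,quill,lathe,hook]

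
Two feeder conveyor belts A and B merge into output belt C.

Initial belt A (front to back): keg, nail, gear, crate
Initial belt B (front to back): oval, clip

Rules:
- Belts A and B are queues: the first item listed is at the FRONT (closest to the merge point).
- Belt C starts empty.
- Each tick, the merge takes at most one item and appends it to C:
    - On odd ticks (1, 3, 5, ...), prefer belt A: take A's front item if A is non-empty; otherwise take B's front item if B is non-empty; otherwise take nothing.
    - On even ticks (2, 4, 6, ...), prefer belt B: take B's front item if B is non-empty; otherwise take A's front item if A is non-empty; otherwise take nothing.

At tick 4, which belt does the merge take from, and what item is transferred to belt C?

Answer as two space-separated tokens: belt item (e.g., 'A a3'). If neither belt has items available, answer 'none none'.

Answer: B clip

Derivation:
Tick 1: prefer A, take keg from A; A=[nail,gear,crate] B=[oval,clip] C=[keg]
Tick 2: prefer B, take oval from B; A=[nail,gear,crate] B=[clip] C=[keg,oval]
Tick 3: prefer A, take nail from A; A=[gear,crate] B=[clip] C=[keg,oval,nail]
Tick 4: prefer B, take clip from B; A=[gear,crate] B=[-] C=[keg,oval,nail,clip]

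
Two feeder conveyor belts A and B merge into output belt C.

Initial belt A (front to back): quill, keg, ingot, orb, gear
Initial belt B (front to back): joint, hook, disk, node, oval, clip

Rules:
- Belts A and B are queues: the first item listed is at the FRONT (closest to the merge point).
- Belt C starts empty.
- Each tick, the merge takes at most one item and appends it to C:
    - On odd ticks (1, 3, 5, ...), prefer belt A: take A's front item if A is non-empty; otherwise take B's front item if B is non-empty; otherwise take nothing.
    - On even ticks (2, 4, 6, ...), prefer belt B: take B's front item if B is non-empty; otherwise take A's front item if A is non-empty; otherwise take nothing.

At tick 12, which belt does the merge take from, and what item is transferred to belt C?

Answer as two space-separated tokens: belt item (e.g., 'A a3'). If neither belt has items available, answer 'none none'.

Tick 1: prefer A, take quill from A; A=[keg,ingot,orb,gear] B=[joint,hook,disk,node,oval,clip] C=[quill]
Tick 2: prefer B, take joint from B; A=[keg,ingot,orb,gear] B=[hook,disk,node,oval,clip] C=[quill,joint]
Tick 3: prefer A, take keg from A; A=[ingot,orb,gear] B=[hook,disk,node,oval,clip] C=[quill,joint,keg]
Tick 4: prefer B, take hook from B; A=[ingot,orb,gear] B=[disk,node,oval,clip] C=[quill,joint,keg,hook]
Tick 5: prefer A, take ingot from A; A=[orb,gear] B=[disk,node,oval,clip] C=[quill,joint,keg,hook,ingot]
Tick 6: prefer B, take disk from B; A=[orb,gear] B=[node,oval,clip] C=[quill,joint,keg,hook,ingot,disk]
Tick 7: prefer A, take orb from A; A=[gear] B=[node,oval,clip] C=[quill,joint,keg,hook,ingot,disk,orb]
Tick 8: prefer B, take node from B; A=[gear] B=[oval,clip] C=[quill,joint,keg,hook,ingot,disk,orb,node]
Tick 9: prefer A, take gear from A; A=[-] B=[oval,clip] C=[quill,joint,keg,hook,ingot,disk,orb,node,gear]
Tick 10: prefer B, take oval from B; A=[-] B=[clip] C=[quill,joint,keg,hook,ingot,disk,orb,node,gear,oval]
Tick 11: prefer A, take clip from B; A=[-] B=[-] C=[quill,joint,keg,hook,ingot,disk,orb,node,gear,oval,clip]
Tick 12: prefer B, both empty, nothing taken; A=[-] B=[-] C=[quill,joint,keg,hook,ingot,disk,orb,node,gear,oval,clip]

Answer: none none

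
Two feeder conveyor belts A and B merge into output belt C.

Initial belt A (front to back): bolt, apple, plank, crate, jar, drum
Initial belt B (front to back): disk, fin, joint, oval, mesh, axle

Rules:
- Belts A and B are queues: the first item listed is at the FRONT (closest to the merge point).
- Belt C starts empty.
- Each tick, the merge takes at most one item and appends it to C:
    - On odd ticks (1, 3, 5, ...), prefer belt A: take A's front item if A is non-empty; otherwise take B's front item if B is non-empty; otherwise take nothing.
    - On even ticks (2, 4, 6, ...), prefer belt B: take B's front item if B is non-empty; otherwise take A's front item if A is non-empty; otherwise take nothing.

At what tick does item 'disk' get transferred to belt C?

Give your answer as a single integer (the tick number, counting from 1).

Tick 1: prefer A, take bolt from A; A=[apple,plank,crate,jar,drum] B=[disk,fin,joint,oval,mesh,axle] C=[bolt]
Tick 2: prefer B, take disk from B; A=[apple,plank,crate,jar,drum] B=[fin,joint,oval,mesh,axle] C=[bolt,disk]

Answer: 2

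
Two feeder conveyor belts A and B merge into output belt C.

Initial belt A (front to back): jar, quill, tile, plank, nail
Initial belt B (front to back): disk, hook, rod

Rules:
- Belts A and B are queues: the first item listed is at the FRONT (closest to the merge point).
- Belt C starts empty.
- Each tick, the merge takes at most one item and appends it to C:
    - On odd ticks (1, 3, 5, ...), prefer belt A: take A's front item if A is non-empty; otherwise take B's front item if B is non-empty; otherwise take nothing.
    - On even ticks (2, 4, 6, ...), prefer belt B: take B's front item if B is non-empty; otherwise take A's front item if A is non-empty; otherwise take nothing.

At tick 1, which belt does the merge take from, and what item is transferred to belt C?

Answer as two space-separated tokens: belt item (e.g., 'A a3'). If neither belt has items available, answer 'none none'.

Answer: A jar

Derivation:
Tick 1: prefer A, take jar from A; A=[quill,tile,plank,nail] B=[disk,hook,rod] C=[jar]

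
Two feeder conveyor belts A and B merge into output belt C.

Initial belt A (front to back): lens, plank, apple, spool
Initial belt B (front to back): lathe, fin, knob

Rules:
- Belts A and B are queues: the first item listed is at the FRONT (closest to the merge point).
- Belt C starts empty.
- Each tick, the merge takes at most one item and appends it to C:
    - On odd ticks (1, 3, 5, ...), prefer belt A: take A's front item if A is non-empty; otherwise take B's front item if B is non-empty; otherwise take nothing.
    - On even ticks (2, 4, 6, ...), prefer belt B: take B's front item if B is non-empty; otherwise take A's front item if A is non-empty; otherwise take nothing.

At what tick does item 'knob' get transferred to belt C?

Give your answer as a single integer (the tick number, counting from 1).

Answer: 6

Derivation:
Tick 1: prefer A, take lens from A; A=[plank,apple,spool] B=[lathe,fin,knob] C=[lens]
Tick 2: prefer B, take lathe from B; A=[plank,apple,spool] B=[fin,knob] C=[lens,lathe]
Tick 3: prefer A, take plank from A; A=[apple,spool] B=[fin,knob] C=[lens,lathe,plank]
Tick 4: prefer B, take fin from B; A=[apple,spool] B=[knob] C=[lens,lathe,plank,fin]
Tick 5: prefer A, take apple from A; A=[spool] B=[knob] C=[lens,lathe,plank,fin,apple]
Tick 6: prefer B, take knob from B; A=[spool] B=[-] C=[lens,lathe,plank,fin,apple,knob]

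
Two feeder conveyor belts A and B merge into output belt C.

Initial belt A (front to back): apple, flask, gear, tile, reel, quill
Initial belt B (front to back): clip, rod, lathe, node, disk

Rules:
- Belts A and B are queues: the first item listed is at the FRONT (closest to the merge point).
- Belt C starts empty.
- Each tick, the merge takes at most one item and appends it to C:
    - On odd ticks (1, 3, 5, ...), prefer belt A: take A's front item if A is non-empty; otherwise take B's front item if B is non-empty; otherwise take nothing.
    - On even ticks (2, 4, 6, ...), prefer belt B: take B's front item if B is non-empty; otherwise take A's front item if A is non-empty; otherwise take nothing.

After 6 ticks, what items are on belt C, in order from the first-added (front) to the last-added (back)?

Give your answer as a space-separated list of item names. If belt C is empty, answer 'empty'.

Tick 1: prefer A, take apple from A; A=[flask,gear,tile,reel,quill] B=[clip,rod,lathe,node,disk] C=[apple]
Tick 2: prefer B, take clip from B; A=[flask,gear,tile,reel,quill] B=[rod,lathe,node,disk] C=[apple,clip]
Tick 3: prefer A, take flask from A; A=[gear,tile,reel,quill] B=[rod,lathe,node,disk] C=[apple,clip,flask]
Tick 4: prefer B, take rod from B; A=[gear,tile,reel,quill] B=[lathe,node,disk] C=[apple,clip,flask,rod]
Tick 5: prefer A, take gear from A; A=[tile,reel,quill] B=[lathe,node,disk] C=[apple,clip,flask,rod,gear]
Tick 6: prefer B, take lathe from B; A=[tile,reel,quill] B=[node,disk] C=[apple,clip,flask,rod,gear,lathe]

Answer: apple clip flask rod gear lathe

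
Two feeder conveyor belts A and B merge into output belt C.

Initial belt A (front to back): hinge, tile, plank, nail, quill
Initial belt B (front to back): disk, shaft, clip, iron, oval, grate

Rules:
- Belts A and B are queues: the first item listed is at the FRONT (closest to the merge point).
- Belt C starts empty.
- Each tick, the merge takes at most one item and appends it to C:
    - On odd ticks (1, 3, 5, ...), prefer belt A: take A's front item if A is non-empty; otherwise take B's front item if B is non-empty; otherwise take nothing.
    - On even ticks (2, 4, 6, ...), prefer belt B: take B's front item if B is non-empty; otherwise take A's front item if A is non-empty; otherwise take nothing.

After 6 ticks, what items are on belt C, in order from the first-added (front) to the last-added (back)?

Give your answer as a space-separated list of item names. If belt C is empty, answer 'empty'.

Tick 1: prefer A, take hinge from A; A=[tile,plank,nail,quill] B=[disk,shaft,clip,iron,oval,grate] C=[hinge]
Tick 2: prefer B, take disk from B; A=[tile,plank,nail,quill] B=[shaft,clip,iron,oval,grate] C=[hinge,disk]
Tick 3: prefer A, take tile from A; A=[plank,nail,quill] B=[shaft,clip,iron,oval,grate] C=[hinge,disk,tile]
Tick 4: prefer B, take shaft from B; A=[plank,nail,quill] B=[clip,iron,oval,grate] C=[hinge,disk,tile,shaft]
Tick 5: prefer A, take plank from A; A=[nail,quill] B=[clip,iron,oval,grate] C=[hinge,disk,tile,shaft,plank]
Tick 6: prefer B, take clip from B; A=[nail,quill] B=[iron,oval,grate] C=[hinge,disk,tile,shaft,plank,clip]

Answer: hinge disk tile shaft plank clip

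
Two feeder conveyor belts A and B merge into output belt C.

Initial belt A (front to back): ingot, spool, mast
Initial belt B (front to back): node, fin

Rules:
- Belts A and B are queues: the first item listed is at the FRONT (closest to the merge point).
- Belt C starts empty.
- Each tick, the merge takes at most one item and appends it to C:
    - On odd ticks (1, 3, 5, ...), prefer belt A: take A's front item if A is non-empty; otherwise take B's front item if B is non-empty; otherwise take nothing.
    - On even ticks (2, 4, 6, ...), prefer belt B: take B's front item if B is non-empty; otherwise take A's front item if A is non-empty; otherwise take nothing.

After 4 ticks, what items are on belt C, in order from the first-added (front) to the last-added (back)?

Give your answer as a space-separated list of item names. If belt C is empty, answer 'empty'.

Answer: ingot node spool fin

Derivation:
Tick 1: prefer A, take ingot from A; A=[spool,mast] B=[node,fin] C=[ingot]
Tick 2: prefer B, take node from B; A=[spool,mast] B=[fin] C=[ingot,node]
Tick 3: prefer A, take spool from A; A=[mast] B=[fin] C=[ingot,node,spool]
Tick 4: prefer B, take fin from B; A=[mast] B=[-] C=[ingot,node,spool,fin]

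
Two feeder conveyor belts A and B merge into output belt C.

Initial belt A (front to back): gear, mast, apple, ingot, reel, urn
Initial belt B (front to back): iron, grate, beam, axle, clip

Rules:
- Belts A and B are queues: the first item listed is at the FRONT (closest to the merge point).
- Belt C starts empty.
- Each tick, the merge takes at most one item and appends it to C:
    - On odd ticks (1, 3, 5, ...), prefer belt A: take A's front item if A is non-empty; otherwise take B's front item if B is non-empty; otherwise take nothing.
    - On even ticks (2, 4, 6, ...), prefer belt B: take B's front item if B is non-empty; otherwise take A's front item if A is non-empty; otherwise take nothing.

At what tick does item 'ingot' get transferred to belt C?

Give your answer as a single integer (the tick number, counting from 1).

Tick 1: prefer A, take gear from A; A=[mast,apple,ingot,reel,urn] B=[iron,grate,beam,axle,clip] C=[gear]
Tick 2: prefer B, take iron from B; A=[mast,apple,ingot,reel,urn] B=[grate,beam,axle,clip] C=[gear,iron]
Tick 3: prefer A, take mast from A; A=[apple,ingot,reel,urn] B=[grate,beam,axle,clip] C=[gear,iron,mast]
Tick 4: prefer B, take grate from B; A=[apple,ingot,reel,urn] B=[beam,axle,clip] C=[gear,iron,mast,grate]
Tick 5: prefer A, take apple from A; A=[ingot,reel,urn] B=[beam,axle,clip] C=[gear,iron,mast,grate,apple]
Tick 6: prefer B, take beam from B; A=[ingot,reel,urn] B=[axle,clip] C=[gear,iron,mast,grate,apple,beam]
Tick 7: prefer A, take ingot from A; A=[reel,urn] B=[axle,clip] C=[gear,iron,mast,grate,apple,beam,ingot]

Answer: 7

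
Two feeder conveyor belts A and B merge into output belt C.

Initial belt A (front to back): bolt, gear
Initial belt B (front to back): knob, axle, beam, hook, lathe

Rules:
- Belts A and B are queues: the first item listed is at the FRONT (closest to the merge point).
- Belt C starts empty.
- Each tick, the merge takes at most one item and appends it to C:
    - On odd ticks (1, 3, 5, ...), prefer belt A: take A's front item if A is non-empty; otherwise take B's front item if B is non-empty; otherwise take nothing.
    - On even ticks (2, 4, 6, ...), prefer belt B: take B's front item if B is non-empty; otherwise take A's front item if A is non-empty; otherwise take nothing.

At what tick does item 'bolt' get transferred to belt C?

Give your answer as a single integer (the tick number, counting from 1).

Tick 1: prefer A, take bolt from A; A=[gear] B=[knob,axle,beam,hook,lathe] C=[bolt]

Answer: 1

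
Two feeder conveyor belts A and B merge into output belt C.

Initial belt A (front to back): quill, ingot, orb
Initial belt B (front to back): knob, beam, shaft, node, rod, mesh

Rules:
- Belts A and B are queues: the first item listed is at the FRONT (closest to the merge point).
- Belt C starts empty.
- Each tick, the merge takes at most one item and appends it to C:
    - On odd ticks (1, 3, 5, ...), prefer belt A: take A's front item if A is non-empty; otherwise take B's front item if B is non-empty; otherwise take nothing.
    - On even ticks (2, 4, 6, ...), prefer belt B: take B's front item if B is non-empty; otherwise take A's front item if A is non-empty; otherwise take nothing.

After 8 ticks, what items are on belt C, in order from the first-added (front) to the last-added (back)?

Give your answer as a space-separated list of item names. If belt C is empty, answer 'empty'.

Tick 1: prefer A, take quill from A; A=[ingot,orb] B=[knob,beam,shaft,node,rod,mesh] C=[quill]
Tick 2: prefer B, take knob from B; A=[ingot,orb] B=[beam,shaft,node,rod,mesh] C=[quill,knob]
Tick 3: prefer A, take ingot from A; A=[orb] B=[beam,shaft,node,rod,mesh] C=[quill,knob,ingot]
Tick 4: prefer B, take beam from B; A=[orb] B=[shaft,node,rod,mesh] C=[quill,knob,ingot,beam]
Tick 5: prefer A, take orb from A; A=[-] B=[shaft,node,rod,mesh] C=[quill,knob,ingot,beam,orb]
Tick 6: prefer B, take shaft from B; A=[-] B=[node,rod,mesh] C=[quill,knob,ingot,beam,orb,shaft]
Tick 7: prefer A, take node from B; A=[-] B=[rod,mesh] C=[quill,knob,ingot,beam,orb,shaft,node]
Tick 8: prefer B, take rod from B; A=[-] B=[mesh] C=[quill,knob,ingot,beam,orb,shaft,node,rod]

Answer: quill knob ingot beam orb shaft node rod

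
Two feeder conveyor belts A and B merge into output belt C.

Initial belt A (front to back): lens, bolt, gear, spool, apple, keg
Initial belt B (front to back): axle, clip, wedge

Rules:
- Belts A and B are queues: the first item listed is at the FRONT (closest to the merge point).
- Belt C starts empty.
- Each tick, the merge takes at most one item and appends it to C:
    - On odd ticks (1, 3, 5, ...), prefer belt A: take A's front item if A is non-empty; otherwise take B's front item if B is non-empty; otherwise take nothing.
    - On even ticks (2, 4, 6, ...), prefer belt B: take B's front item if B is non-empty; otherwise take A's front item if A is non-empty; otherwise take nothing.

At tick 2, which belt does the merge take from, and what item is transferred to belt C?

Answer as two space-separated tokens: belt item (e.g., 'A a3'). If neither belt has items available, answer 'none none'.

Tick 1: prefer A, take lens from A; A=[bolt,gear,spool,apple,keg] B=[axle,clip,wedge] C=[lens]
Tick 2: prefer B, take axle from B; A=[bolt,gear,spool,apple,keg] B=[clip,wedge] C=[lens,axle]

Answer: B axle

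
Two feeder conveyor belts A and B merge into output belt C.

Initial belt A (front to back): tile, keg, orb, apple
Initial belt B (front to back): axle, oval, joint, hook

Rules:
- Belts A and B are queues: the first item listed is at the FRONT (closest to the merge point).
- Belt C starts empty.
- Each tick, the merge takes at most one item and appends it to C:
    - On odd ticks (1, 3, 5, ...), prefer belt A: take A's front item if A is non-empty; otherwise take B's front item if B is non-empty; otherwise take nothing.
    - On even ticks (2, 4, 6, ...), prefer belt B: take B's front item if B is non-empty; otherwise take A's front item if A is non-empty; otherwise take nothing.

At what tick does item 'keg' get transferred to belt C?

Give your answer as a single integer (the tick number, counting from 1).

Tick 1: prefer A, take tile from A; A=[keg,orb,apple] B=[axle,oval,joint,hook] C=[tile]
Tick 2: prefer B, take axle from B; A=[keg,orb,apple] B=[oval,joint,hook] C=[tile,axle]
Tick 3: prefer A, take keg from A; A=[orb,apple] B=[oval,joint,hook] C=[tile,axle,keg]

Answer: 3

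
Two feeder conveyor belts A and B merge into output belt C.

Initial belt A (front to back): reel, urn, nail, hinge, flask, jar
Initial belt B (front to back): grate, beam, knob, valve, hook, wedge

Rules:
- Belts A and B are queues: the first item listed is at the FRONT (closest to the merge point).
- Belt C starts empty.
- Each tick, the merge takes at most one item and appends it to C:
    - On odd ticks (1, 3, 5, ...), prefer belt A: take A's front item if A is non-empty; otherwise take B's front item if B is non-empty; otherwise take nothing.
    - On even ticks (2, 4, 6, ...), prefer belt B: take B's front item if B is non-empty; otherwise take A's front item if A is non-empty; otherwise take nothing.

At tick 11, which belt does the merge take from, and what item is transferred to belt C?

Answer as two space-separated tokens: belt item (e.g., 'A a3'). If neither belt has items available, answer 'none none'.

Tick 1: prefer A, take reel from A; A=[urn,nail,hinge,flask,jar] B=[grate,beam,knob,valve,hook,wedge] C=[reel]
Tick 2: prefer B, take grate from B; A=[urn,nail,hinge,flask,jar] B=[beam,knob,valve,hook,wedge] C=[reel,grate]
Tick 3: prefer A, take urn from A; A=[nail,hinge,flask,jar] B=[beam,knob,valve,hook,wedge] C=[reel,grate,urn]
Tick 4: prefer B, take beam from B; A=[nail,hinge,flask,jar] B=[knob,valve,hook,wedge] C=[reel,grate,urn,beam]
Tick 5: prefer A, take nail from A; A=[hinge,flask,jar] B=[knob,valve,hook,wedge] C=[reel,grate,urn,beam,nail]
Tick 6: prefer B, take knob from B; A=[hinge,flask,jar] B=[valve,hook,wedge] C=[reel,grate,urn,beam,nail,knob]
Tick 7: prefer A, take hinge from A; A=[flask,jar] B=[valve,hook,wedge] C=[reel,grate,urn,beam,nail,knob,hinge]
Tick 8: prefer B, take valve from B; A=[flask,jar] B=[hook,wedge] C=[reel,grate,urn,beam,nail,knob,hinge,valve]
Tick 9: prefer A, take flask from A; A=[jar] B=[hook,wedge] C=[reel,grate,urn,beam,nail,knob,hinge,valve,flask]
Tick 10: prefer B, take hook from B; A=[jar] B=[wedge] C=[reel,grate,urn,beam,nail,knob,hinge,valve,flask,hook]
Tick 11: prefer A, take jar from A; A=[-] B=[wedge] C=[reel,grate,urn,beam,nail,knob,hinge,valve,flask,hook,jar]

Answer: A jar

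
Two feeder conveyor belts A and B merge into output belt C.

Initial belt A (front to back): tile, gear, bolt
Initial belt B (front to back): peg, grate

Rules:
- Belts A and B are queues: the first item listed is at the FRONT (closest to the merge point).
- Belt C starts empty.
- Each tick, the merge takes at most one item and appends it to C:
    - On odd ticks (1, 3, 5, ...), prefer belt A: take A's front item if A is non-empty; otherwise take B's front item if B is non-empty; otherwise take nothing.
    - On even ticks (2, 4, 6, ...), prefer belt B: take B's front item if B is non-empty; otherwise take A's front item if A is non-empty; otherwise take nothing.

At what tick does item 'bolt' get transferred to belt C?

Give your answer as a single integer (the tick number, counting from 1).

Answer: 5

Derivation:
Tick 1: prefer A, take tile from A; A=[gear,bolt] B=[peg,grate] C=[tile]
Tick 2: prefer B, take peg from B; A=[gear,bolt] B=[grate] C=[tile,peg]
Tick 3: prefer A, take gear from A; A=[bolt] B=[grate] C=[tile,peg,gear]
Tick 4: prefer B, take grate from B; A=[bolt] B=[-] C=[tile,peg,gear,grate]
Tick 5: prefer A, take bolt from A; A=[-] B=[-] C=[tile,peg,gear,grate,bolt]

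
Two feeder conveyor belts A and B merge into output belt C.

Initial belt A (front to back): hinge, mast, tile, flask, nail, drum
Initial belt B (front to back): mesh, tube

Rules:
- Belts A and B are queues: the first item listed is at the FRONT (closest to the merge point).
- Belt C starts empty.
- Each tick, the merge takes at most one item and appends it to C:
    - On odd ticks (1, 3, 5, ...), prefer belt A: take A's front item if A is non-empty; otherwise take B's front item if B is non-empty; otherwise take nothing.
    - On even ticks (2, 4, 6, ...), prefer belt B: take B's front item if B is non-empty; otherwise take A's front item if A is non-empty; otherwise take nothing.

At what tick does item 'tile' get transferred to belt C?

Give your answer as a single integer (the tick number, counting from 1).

Tick 1: prefer A, take hinge from A; A=[mast,tile,flask,nail,drum] B=[mesh,tube] C=[hinge]
Tick 2: prefer B, take mesh from B; A=[mast,tile,flask,nail,drum] B=[tube] C=[hinge,mesh]
Tick 3: prefer A, take mast from A; A=[tile,flask,nail,drum] B=[tube] C=[hinge,mesh,mast]
Tick 4: prefer B, take tube from B; A=[tile,flask,nail,drum] B=[-] C=[hinge,mesh,mast,tube]
Tick 5: prefer A, take tile from A; A=[flask,nail,drum] B=[-] C=[hinge,mesh,mast,tube,tile]

Answer: 5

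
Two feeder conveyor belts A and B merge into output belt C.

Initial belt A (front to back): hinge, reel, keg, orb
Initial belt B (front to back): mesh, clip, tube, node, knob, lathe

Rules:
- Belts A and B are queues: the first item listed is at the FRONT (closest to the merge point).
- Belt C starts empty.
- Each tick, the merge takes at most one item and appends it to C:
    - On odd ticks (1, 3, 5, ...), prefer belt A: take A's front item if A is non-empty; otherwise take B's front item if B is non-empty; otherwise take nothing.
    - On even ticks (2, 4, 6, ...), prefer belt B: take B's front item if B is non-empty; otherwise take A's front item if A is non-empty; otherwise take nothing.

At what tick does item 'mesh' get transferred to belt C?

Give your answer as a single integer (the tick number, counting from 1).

Tick 1: prefer A, take hinge from A; A=[reel,keg,orb] B=[mesh,clip,tube,node,knob,lathe] C=[hinge]
Tick 2: prefer B, take mesh from B; A=[reel,keg,orb] B=[clip,tube,node,knob,lathe] C=[hinge,mesh]

Answer: 2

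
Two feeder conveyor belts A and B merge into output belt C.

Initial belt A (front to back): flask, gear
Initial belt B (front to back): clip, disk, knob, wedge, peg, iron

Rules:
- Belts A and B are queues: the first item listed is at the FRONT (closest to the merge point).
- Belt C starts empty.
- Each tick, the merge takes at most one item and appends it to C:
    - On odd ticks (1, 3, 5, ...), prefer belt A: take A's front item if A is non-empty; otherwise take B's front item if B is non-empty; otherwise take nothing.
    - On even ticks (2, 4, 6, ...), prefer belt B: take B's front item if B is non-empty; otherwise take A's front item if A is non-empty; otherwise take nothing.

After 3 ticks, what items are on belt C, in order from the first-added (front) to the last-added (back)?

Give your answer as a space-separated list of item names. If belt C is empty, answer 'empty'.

Answer: flask clip gear

Derivation:
Tick 1: prefer A, take flask from A; A=[gear] B=[clip,disk,knob,wedge,peg,iron] C=[flask]
Tick 2: prefer B, take clip from B; A=[gear] B=[disk,knob,wedge,peg,iron] C=[flask,clip]
Tick 3: prefer A, take gear from A; A=[-] B=[disk,knob,wedge,peg,iron] C=[flask,clip,gear]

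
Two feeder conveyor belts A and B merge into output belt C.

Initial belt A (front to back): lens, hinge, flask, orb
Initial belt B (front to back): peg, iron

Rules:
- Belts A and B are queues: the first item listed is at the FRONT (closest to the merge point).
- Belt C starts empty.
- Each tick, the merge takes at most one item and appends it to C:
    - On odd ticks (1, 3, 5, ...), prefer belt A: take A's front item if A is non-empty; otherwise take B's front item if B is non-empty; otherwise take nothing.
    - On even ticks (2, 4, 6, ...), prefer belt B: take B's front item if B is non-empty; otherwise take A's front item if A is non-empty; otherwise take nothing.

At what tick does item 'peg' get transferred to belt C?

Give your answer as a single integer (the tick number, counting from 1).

Answer: 2

Derivation:
Tick 1: prefer A, take lens from A; A=[hinge,flask,orb] B=[peg,iron] C=[lens]
Tick 2: prefer B, take peg from B; A=[hinge,flask,orb] B=[iron] C=[lens,peg]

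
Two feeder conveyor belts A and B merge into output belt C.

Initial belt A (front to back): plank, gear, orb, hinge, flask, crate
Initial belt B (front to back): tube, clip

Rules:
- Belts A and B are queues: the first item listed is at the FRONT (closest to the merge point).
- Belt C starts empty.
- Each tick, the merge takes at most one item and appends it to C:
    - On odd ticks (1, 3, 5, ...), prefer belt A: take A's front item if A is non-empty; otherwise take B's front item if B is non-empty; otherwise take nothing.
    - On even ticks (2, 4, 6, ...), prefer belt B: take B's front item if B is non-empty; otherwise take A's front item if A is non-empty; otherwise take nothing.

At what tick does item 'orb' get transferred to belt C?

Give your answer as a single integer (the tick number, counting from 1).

Tick 1: prefer A, take plank from A; A=[gear,orb,hinge,flask,crate] B=[tube,clip] C=[plank]
Tick 2: prefer B, take tube from B; A=[gear,orb,hinge,flask,crate] B=[clip] C=[plank,tube]
Tick 3: prefer A, take gear from A; A=[orb,hinge,flask,crate] B=[clip] C=[plank,tube,gear]
Tick 4: prefer B, take clip from B; A=[orb,hinge,flask,crate] B=[-] C=[plank,tube,gear,clip]
Tick 5: prefer A, take orb from A; A=[hinge,flask,crate] B=[-] C=[plank,tube,gear,clip,orb]

Answer: 5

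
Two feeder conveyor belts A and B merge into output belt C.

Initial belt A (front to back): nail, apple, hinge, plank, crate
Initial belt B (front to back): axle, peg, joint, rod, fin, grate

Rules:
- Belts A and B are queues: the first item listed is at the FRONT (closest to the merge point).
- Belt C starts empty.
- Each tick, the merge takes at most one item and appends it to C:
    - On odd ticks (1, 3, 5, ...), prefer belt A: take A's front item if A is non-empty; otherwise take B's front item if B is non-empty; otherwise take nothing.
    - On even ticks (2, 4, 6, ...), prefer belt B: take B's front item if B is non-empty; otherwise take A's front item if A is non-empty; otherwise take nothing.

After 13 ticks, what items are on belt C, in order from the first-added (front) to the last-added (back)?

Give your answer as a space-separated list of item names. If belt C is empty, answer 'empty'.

Answer: nail axle apple peg hinge joint plank rod crate fin grate

Derivation:
Tick 1: prefer A, take nail from A; A=[apple,hinge,plank,crate] B=[axle,peg,joint,rod,fin,grate] C=[nail]
Tick 2: prefer B, take axle from B; A=[apple,hinge,plank,crate] B=[peg,joint,rod,fin,grate] C=[nail,axle]
Tick 3: prefer A, take apple from A; A=[hinge,plank,crate] B=[peg,joint,rod,fin,grate] C=[nail,axle,apple]
Tick 4: prefer B, take peg from B; A=[hinge,plank,crate] B=[joint,rod,fin,grate] C=[nail,axle,apple,peg]
Tick 5: prefer A, take hinge from A; A=[plank,crate] B=[joint,rod,fin,grate] C=[nail,axle,apple,peg,hinge]
Tick 6: prefer B, take joint from B; A=[plank,crate] B=[rod,fin,grate] C=[nail,axle,apple,peg,hinge,joint]
Tick 7: prefer A, take plank from A; A=[crate] B=[rod,fin,grate] C=[nail,axle,apple,peg,hinge,joint,plank]
Tick 8: prefer B, take rod from B; A=[crate] B=[fin,grate] C=[nail,axle,apple,peg,hinge,joint,plank,rod]
Tick 9: prefer A, take crate from A; A=[-] B=[fin,grate] C=[nail,axle,apple,peg,hinge,joint,plank,rod,crate]
Tick 10: prefer B, take fin from B; A=[-] B=[grate] C=[nail,axle,apple,peg,hinge,joint,plank,rod,crate,fin]
Tick 11: prefer A, take grate from B; A=[-] B=[-] C=[nail,axle,apple,peg,hinge,joint,plank,rod,crate,fin,grate]
Tick 12: prefer B, both empty, nothing taken; A=[-] B=[-] C=[nail,axle,apple,peg,hinge,joint,plank,rod,crate,fin,grate]
Tick 13: prefer A, both empty, nothing taken; A=[-] B=[-] C=[nail,axle,apple,peg,hinge,joint,plank,rod,crate,fin,grate]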